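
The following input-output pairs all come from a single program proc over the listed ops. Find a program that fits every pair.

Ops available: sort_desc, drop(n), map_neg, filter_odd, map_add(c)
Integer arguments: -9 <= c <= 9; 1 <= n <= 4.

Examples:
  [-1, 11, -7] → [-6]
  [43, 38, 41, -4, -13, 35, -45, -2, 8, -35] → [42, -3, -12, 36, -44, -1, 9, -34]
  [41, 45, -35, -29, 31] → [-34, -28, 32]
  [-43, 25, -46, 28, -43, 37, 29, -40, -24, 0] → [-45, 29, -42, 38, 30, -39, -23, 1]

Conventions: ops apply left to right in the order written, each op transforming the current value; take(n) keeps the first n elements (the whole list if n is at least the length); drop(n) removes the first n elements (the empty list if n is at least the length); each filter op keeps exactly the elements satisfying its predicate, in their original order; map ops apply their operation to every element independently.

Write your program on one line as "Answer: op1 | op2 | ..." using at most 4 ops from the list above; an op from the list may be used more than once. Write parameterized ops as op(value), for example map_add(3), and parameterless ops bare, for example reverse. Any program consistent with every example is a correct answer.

map_add(-8) | map_add(9) | drop(2)

Check, running the answer program on each example:
  [-1, 11, -7] -> [-9, 3, -15] -> [0, 12, -6] -> [-6]
  [43, 38, 41, -4, -13, 35, -45, -2, 8, -35] -> [35, 30, 33, -12, -21, 27, -53, -10, 0, -43] -> [44, 39, 42, -3, -12, 36, -44, -1, 9, -34] -> [42, -3, -12, 36, -44, -1, 9, -34]
  [41, 45, -35, -29, 31] -> [33, 37, -43, -37, 23] -> [42, 46, -34, -28, 32] -> [-34, -28, 32]
  [-43, 25, -46, 28, -43, 37, 29, -40, -24, 0] -> [-51, 17, -54, 20, -51, 29, 21, -48, -32, -8] -> [-42, 26, -45, 29, -42, 38, 30, -39, -23, 1] -> [-45, 29, -42, 38, 30, -39, -23, 1]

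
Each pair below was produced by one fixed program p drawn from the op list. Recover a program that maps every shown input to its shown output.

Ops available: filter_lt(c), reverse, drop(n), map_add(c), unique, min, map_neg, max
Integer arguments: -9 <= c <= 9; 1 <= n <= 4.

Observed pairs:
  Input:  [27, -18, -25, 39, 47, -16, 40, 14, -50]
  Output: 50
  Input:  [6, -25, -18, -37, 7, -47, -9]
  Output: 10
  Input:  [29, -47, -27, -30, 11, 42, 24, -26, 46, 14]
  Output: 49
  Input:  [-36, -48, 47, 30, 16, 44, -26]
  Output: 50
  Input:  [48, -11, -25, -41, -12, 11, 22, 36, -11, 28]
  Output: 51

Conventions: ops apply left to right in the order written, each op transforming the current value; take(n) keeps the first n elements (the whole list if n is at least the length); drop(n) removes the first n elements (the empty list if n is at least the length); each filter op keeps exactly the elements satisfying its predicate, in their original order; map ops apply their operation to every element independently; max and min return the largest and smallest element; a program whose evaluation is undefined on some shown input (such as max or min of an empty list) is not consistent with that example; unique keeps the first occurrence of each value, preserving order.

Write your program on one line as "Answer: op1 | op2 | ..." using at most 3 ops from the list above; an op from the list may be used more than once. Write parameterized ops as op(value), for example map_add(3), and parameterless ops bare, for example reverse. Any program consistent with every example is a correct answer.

map_add(3) | reverse | max

Check, running the answer program on each example:
  [27, -18, -25, 39, 47, -16, 40, 14, -50] -> [30, -15, -22, 42, 50, -13, 43, 17, -47] -> [-47, 17, 43, -13, 50, 42, -22, -15, 30] -> 50
  [6, -25, -18, -37, 7, -47, -9] -> [9, -22, -15, -34, 10, -44, -6] -> [-6, -44, 10, -34, -15, -22, 9] -> 10
  [29, -47, -27, -30, 11, 42, 24, -26, 46, 14] -> [32, -44, -24, -27, 14, 45, 27, -23, 49, 17] -> [17, 49, -23, 27, 45, 14, -27, -24, -44, 32] -> 49
  [-36, -48, 47, 30, 16, 44, -26] -> [-33, -45, 50, 33, 19, 47, -23] -> [-23, 47, 19, 33, 50, -45, -33] -> 50
  [48, -11, -25, -41, -12, 11, 22, 36, -11, 28] -> [51, -8, -22, -38, -9, 14, 25, 39, -8, 31] -> [31, -8, 39, 25, 14, -9, -38, -22, -8, 51] -> 51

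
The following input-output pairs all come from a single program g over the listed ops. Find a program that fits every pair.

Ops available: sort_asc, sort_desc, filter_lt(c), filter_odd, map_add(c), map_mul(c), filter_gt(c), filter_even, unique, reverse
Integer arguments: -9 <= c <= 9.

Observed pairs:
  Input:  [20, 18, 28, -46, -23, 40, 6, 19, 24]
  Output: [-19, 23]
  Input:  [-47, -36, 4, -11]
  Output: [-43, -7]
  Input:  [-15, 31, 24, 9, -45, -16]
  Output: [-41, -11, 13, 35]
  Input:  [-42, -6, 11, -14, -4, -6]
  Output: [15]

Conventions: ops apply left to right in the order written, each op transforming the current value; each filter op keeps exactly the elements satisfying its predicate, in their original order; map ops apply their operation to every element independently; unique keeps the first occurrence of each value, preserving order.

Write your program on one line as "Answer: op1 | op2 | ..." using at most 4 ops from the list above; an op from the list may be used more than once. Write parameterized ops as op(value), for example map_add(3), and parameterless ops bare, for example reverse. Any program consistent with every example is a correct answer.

map_add(4) | filter_odd | sort_asc

Check, running the answer program on each example:
  [20, 18, 28, -46, -23, 40, 6, 19, 24] -> [24, 22, 32, -42, -19, 44, 10, 23, 28] -> [-19, 23] -> [-19, 23]
  [-47, -36, 4, -11] -> [-43, -32, 8, -7] -> [-43, -7] -> [-43, -7]
  [-15, 31, 24, 9, -45, -16] -> [-11, 35, 28, 13, -41, -12] -> [-11, 35, 13, -41] -> [-41, -11, 13, 35]
  [-42, -6, 11, -14, -4, -6] -> [-38, -2, 15, -10, 0, -2] -> [15] -> [15]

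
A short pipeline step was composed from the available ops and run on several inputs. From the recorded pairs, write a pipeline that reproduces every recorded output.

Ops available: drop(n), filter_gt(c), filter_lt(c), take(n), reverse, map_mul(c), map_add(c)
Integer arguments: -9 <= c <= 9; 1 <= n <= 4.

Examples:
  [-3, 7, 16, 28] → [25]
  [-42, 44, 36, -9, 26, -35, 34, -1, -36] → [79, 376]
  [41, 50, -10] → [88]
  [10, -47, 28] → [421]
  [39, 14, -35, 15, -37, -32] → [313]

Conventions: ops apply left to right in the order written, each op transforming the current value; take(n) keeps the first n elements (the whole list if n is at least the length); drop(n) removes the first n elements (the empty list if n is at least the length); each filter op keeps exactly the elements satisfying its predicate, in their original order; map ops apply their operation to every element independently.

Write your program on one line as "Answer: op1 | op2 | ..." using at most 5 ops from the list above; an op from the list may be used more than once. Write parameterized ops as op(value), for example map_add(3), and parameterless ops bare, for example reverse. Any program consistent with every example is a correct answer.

take(4) | map_mul(-9) | reverse | filter_gt(-9) | map_add(-2)

Check, running the answer program on each example:
  [-3, 7, 16, 28] -> [-3, 7, 16, 28] -> [27, -63, -144, -252] -> [-252, -144, -63, 27] -> [27] -> [25]
  [-42, 44, 36, -9, 26, -35, 34, -1, -36] -> [-42, 44, 36, -9] -> [378, -396, -324, 81] -> [81, -324, -396, 378] -> [81, 378] -> [79, 376]
  [41, 50, -10] -> [41, 50, -10] -> [-369, -450, 90] -> [90, -450, -369] -> [90] -> [88]
  [10, -47, 28] -> [10, -47, 28] -> [-90, 423, -252] -> [-252, 423, -90] -> [423] -> [421]
  [39, 14, -35, 15, -37, -32] -> [39, 14, -35, 15] -> [-351, -126, 315, -135] -> [-135, 315, -126, -351] -> [315] -> [313]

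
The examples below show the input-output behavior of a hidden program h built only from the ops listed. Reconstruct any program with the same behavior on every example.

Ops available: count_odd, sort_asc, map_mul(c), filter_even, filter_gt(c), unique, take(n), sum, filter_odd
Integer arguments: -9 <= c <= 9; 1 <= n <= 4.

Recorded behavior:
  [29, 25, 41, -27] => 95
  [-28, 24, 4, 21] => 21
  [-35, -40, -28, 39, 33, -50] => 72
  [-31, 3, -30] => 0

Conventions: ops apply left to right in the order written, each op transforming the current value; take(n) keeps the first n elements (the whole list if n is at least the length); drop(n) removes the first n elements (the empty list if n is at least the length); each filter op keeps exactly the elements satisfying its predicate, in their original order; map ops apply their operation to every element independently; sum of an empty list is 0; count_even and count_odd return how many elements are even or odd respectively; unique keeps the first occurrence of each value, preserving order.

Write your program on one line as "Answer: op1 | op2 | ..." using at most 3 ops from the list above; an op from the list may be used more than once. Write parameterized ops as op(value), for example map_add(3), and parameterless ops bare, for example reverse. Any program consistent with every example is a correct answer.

filter_odd | filter_gt(4) | sum

Check, running the answer program on each example:
  [29, 25, 41, -27] -> [29, 25, 41, -27] -> [29, 25, 41] -> 95
  [-28, 24, 4, 21] -> [21] -> [21] -> 21
  [-35, -40, -28, 39, 33, -50] -> [-35, 39, 33] -> [39, 33] -> 72
  [-31, 3, -30] -> [-31, 3] -> [] -> 0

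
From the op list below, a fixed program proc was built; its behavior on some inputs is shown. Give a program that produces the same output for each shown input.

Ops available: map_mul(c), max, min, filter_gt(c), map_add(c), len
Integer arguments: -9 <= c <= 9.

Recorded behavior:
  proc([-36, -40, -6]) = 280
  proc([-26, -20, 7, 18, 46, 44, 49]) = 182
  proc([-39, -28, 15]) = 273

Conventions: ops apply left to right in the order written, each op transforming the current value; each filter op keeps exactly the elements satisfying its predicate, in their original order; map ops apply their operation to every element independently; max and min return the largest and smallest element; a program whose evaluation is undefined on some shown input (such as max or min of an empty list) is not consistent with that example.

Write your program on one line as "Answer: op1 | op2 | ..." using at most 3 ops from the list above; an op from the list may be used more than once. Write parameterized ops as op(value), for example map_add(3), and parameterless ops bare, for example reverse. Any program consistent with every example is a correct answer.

map_mul(-7) | filter_gt(6) | max

Check, running the answer program on each example:
  [-36, -40, -6] -> [252, 280, 42] -> [252, 280, 42] -> 280
  [-26, -20, 7, 18, 46, 44, 49] -> [182, 140, -49, -126, -322, -308, -343] -> [182, 140] -> 182
  [-39, -28, 15] -> [273, 196, -105] -> [273, 196] -> 273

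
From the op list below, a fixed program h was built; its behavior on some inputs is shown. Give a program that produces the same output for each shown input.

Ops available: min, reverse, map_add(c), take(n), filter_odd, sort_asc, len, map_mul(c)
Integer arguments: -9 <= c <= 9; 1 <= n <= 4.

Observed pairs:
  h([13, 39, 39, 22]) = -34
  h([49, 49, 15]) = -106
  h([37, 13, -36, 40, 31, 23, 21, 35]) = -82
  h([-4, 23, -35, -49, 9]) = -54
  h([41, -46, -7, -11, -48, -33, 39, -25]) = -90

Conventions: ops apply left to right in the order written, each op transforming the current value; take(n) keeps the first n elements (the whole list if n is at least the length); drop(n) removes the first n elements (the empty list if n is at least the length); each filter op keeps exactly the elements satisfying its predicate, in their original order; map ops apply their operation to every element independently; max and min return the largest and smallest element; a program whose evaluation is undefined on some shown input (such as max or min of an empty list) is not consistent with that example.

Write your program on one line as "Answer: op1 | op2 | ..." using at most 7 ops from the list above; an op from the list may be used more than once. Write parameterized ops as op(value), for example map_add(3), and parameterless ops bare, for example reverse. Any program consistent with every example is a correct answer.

filter_odd | take(2) | take(1) | map_add(4) | map_mul(-2) | min

Check, running the answer program on each example:
  [13, 39, 39, 22] -> [13, 39, 39] -> [13, 39] -> [13] -> [17] -> [-34] -> -34
  [49, 49, 15] -> [49, 49, 15] -> [49, 49] -> [49] -> [53] -> [-106] -> -106
  [37, 13, -36, 40, 31, 23, 21, 35] -> [37, 13, 31, 23, 21, 35] -> [37, 13] -> [37] -> [41] -> [-82] -> -82
  [-4, 23, -35, -49, 9] -> [23, -35, -49, 9] -> [23, -35] -> [23] -> [27] -> [-54] -> -54
  [41, -46, -7, -11, -48, -33, 39, -25] -> [41, -7, -11, -33, 39, -25] -> [41, -7] -> [41] -> [45] -> [-90] -> -90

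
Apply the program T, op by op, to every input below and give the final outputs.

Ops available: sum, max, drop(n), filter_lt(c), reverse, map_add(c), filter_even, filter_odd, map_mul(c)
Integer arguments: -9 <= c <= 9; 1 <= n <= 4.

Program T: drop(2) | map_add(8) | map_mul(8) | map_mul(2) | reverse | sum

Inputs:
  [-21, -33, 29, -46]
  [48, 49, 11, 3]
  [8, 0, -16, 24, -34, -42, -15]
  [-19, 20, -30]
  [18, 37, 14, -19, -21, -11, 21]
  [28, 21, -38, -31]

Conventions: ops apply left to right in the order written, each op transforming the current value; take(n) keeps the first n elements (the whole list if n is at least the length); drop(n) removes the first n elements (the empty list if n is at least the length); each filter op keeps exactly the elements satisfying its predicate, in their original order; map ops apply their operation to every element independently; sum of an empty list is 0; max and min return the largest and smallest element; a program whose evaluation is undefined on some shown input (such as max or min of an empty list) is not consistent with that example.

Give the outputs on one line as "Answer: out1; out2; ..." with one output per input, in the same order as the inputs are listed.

Execution, op by op:
  [-21, -33, 29, -46] -> [29, -46] -> [37, -38] -> [296, -304] -> [592, -608] -> [-608, 592] -> -16
  [48, 49, 11, 3] -> [11, 3] -> [19, 11] -> [152, 88] -> [304, 176] -> [176, 304] -> 480
  [8, 0, -16, 24, -34, -42, -15] -> [-16, 24, -34, -42, -15] -> [-8, 32, -26, -34, -7] -> [-64, 256, -208, -272, -56] -> [-128, 512, -416, -544, -112] -> [-112, -544, -416, 512, -128] -> -688
  [-19, 20, -30] -> [-30] -> [-22] -> [-176] -> [-352] -> [-352] -> -352
  [18, 37, 14, -19, -21, -11, 21] -> [14, -19, -21, -11, 21] -> [22, -11, -13, -3, 29] -> [176, -88, -104, -24, 232] -> [352, -176, -208, -48, 464] -> [464, -48, -208, -176, 352] -> 384
  [28, 21, -38, -31] -> [-38, -31] -> [-30, -23] -> [-240, -184] -> [-480, -368] -> [-368, -480] -> -848

-16; 480; -688; -352; 384; -848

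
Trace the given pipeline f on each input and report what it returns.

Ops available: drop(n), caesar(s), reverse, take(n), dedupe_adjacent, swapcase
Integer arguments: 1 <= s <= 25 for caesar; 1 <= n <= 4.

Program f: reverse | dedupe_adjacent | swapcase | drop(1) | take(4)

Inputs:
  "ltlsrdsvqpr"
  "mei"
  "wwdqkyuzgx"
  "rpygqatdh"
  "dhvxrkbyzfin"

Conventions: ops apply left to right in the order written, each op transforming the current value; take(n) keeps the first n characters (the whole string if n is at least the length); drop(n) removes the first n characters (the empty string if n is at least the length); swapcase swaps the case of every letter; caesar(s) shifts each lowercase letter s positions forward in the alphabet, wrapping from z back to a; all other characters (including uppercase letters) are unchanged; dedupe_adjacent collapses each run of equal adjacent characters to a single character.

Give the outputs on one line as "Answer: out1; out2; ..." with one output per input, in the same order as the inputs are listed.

Execution, op by op:
  "ltlsrdsvqpr" -> "rpqvsdrsltl" -> "rpqvsdrsltl" -> "RPQVSDRSLTL" -> "PQVSDRSLTL" -> "PQVS"
  "mei" -> "iem" -> "iem" -> "IEM" -> "EM" -> "EM"
  "wwdqkyuzgx" -> "xgzuykqdww" -> "xgzuykqdw" -> "XGZUYKQDW" -> "GZUYKQDW" -> "GZUY"
  "rpygqatdh" -> "hdtaqgypr" -> "hdtaqgypr" -> "HDTAQGYPR" -> "DTAQGYPR" -> "DTAQ"
  "dhvxrkbyzfin" -> "nifzybkrxvhd" -> "nifzybkrxvhd" -> "NIFZYBKRXVHD" -> "IFZYBKRXVHD" -> "IFZY"

"PQVS"; "EM"; "GZUY"; "DTAQ"; "IFZY"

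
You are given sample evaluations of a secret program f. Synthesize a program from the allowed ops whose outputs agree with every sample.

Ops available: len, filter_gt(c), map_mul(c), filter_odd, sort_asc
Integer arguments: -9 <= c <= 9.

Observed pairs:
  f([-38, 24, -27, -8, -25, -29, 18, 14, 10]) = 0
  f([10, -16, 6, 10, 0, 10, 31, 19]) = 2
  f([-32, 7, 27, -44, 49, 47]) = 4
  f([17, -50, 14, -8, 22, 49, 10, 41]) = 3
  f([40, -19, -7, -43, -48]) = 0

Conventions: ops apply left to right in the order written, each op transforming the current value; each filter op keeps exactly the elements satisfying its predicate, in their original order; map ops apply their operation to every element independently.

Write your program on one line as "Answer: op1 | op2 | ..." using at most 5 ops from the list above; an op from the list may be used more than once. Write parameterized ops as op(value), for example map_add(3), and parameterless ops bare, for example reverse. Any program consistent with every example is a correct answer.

filter_gt(-2) | filter_odd | map_mul(-1) | sort_asc | len

Check, running the answer program on each example:
  [-38, 24, -27, -8, -25, -29, 18, 14, 10] -> [24, 18, 14, 10] -> [] -> [] -> [] -> 0
  [10, -16, 6, 10, 0, 10, 31, 19] -> [10, 6, 10, 0, 10, 31, 19] -> [31, 19] -> [-31, -19] -> [-31, -19] -> 2
  [-32, 7, 27, -44, 49, 47] -> [7, 27, 49, 47] -> [7, 27, 49, 47] -> [-7, -27, -49, -47] -> [-49, -47, -27, -7] -> 4
  [17, -50, 14, -8, 22, 49, 10, 41] -> [17, 14, 22, 49, 10, 41] -> [17, 49, 41] -> [-17, -49, -41] -> [-49, -41, -17] -> 3
  [40, -19, -7, -43, -48] -> [40] -> [] -> [] -> [] -> 0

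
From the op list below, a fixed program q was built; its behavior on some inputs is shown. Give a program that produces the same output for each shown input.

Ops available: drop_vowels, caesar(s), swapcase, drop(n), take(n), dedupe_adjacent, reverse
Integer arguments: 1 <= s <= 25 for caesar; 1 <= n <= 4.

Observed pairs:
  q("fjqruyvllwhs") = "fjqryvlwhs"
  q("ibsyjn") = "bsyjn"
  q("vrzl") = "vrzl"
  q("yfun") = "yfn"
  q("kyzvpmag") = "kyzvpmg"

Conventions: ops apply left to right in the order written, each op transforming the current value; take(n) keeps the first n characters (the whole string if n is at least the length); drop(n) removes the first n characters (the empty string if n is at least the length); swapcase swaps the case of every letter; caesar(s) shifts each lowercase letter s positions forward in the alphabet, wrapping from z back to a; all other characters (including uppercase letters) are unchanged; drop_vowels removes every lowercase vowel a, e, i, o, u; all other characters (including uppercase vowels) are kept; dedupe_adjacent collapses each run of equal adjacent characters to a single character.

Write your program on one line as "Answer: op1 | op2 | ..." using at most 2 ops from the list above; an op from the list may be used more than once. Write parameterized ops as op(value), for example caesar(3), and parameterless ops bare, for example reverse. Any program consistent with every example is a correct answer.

dedupe_adjacent | drop_vowels

Check, running the answer program on each example:
  "fjqruyvllwhs" -> "fjqruyvlwhs" -> "fjqryvlwhs"
  "ibsyjn" -> "ibsyjn" -> "bsyjn"
  "vrzl" -> "vrzl" -> "vrzl"
  "yfun" -> "yfun" -> "yfn"
  "kyzvpmag" -> "kyzvpmag" -> "kyzvpmg"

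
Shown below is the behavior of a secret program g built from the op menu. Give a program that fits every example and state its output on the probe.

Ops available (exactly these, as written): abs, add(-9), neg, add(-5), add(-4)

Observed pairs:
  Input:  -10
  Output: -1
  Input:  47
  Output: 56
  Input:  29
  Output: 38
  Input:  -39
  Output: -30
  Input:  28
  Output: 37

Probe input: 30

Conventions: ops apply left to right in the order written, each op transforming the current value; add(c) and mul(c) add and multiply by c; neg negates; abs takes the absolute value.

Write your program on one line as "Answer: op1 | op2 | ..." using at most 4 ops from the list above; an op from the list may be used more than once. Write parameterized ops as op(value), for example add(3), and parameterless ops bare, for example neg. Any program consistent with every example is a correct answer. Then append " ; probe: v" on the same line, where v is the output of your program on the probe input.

neg | add(-9) | neg ; probe: 39

Check, running the answer program on each example:
  -10 -> 10 -> 1 -> -1
  47 -> -47 -> -56 -> 56
  29 -> -29 -> -38 -> 38
  -39 -> 39 -> 30 -> -30
  28 -> -28 -> -37 -> 37
  probe: 30 -> -30 -> -39 -> 39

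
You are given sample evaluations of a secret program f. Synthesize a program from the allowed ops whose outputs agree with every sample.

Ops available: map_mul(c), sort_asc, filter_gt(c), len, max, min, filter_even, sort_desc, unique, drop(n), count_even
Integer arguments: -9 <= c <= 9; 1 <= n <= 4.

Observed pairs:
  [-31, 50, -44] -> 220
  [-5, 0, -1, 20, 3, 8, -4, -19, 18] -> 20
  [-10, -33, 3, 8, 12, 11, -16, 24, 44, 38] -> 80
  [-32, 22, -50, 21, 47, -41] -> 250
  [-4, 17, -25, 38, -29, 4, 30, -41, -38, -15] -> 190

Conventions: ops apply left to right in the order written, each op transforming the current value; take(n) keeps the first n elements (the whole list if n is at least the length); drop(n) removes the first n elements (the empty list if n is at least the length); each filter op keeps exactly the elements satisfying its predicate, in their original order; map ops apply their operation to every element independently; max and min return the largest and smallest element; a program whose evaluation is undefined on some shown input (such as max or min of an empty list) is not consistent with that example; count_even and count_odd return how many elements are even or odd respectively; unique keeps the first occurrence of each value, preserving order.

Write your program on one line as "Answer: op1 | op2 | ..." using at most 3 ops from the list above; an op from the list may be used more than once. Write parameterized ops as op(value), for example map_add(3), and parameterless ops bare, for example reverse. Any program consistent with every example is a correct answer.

map_mul(-5) | filter_even | max

Check, running the answer program on each example:
  [-31, 50, -44] -> [155, -250, 220] -> [-250, 220] -> 220
  [-5, 0, -1, 20, 3, 8, -4, -19, 18] -> [25, 0, 5, -100, -15, -40, 20, 95, -90] -> [0, -100, -40, 20, -90] -> 20
  [-10, -33, 3, 8, 12, 11, -16, 24, 44, 38] -> [50, 165, -15, -40, -60, -55, 80, -120, -220, -190] -> [50, -40, -60, 80, -120, -220, -190] -> 80
  [-32, 22, -50, 21, 47, -41] -> [160, -110, 250, -105, -235, 205] -> [160, -110, 250] -> 250
  [-4, 17, -25, 38, -29, 4, 30, -41, -38, -15] -> [20, -85, 125, -190, 145, -20, -150, 205, 190, 75] -> [20, -190, -20, -150, 190] -> 190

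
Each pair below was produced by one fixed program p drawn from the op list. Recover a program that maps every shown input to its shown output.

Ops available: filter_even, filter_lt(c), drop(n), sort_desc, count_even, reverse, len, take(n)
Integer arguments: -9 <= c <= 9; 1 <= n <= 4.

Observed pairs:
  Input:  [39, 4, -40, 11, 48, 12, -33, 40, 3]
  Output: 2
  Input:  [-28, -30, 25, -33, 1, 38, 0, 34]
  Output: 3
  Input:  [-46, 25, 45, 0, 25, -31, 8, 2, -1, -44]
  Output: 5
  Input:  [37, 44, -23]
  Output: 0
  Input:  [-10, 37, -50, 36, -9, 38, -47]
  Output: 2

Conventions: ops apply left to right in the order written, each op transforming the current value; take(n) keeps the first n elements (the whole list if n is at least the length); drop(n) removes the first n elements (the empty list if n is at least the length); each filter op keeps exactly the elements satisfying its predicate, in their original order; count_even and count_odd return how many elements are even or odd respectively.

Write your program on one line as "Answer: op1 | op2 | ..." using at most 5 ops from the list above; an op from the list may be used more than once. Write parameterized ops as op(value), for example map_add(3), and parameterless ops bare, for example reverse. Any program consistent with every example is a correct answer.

filter_lt(9) | sort_desc | reverse | filter_even | len

Check, running the answer program on each example:
  [39, 4, -40, 11, 48, 12, -33, 40, 3] -> [4, -40, -33, 3] -> [4, 3, -33, -40] -> [-40, -33, 3, 4] -> [-40, 4] -> 2
  [-28, -30, 25, -33, 1, 38, 0, 34] -> [-28, -30, -33, 1, 0] -> [1, 0, -28, -30, -33] -> [-33, -30, -28, 0, 1] -> [-30, -28, 0] -> 3
  [-46, 25, 45, 0, 25, -31, 8, 2, -1, -44] -> [-46, 0, -31, 8, 2, -1, -44] -> [8, 2, 0, -1, -31, -44, -46] -> [-46, -44, -31, -1, 0, 2, 8] -> [-46, -44, 0, 2, 8] -> 5
  [37, 44, -23] -> [-23] -> [-23] -> [-23] -> [] -> 0
  [-10, 37, -50, 36, -9, 38, -47] -> [-10, -50, -9, -47] -> [-9, -10, -47, -50] -> [-50, -47, -10, -9] -> [-50, -10] -> 2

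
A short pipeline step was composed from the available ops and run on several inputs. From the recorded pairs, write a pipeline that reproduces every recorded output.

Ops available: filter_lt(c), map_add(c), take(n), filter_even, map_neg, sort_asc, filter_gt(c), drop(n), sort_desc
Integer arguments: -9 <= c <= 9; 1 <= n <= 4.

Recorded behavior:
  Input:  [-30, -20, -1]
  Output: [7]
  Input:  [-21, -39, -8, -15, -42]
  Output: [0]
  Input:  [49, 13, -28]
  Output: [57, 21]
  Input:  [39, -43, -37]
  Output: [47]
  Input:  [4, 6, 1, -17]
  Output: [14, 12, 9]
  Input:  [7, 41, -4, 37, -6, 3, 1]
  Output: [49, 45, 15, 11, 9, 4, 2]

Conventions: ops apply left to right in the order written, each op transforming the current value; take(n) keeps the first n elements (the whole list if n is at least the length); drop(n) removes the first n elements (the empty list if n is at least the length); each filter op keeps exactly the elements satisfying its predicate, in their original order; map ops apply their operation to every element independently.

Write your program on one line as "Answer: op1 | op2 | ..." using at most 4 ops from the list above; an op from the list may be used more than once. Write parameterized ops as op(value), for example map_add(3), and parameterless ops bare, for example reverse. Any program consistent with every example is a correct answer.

sort_desc | map_add(8) | filter_gt(-5)

Check, running the answer program on each example:
  [-30, -20, -1] -> [-1, -20, -30] -> [7, -12, -22] -> [7]
  [-21, -39, -8, -15, -42] -> [-8, -15, -21, -39, -42] -> [0, -7, -13, -31, -34] -> [0]
  [49, 13, -28] -> [49, 13, -28] -> [57, 21, -20] -> [57, 21]
  [39, -43, -37] -> [39, -37, -43] -> [47, -29, -35] -> [47]
  [4, 6, 1, -17] -> [6, 4, 1, -17] -> [14, 12, 9, -9] -> [14, 12, 9]
  [7, 41, -4, 37, -6, 3, 1] -> [41, 37, 7, 3, 1, -4, -6] -> [49, 45, 15, 11, 9, 4, 2] -> [49, 45, 15, 11, 9, 4, 2]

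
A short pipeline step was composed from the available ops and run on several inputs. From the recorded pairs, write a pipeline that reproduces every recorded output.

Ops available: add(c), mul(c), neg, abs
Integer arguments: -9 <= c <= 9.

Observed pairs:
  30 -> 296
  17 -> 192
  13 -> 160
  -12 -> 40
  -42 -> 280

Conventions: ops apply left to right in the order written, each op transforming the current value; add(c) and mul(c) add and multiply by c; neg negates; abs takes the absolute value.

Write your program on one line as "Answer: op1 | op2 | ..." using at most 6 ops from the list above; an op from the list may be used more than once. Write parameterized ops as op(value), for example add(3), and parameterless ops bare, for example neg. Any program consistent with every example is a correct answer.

add(8) | add(-1) | mul(8) | neg | abs

Check, running the answer program on each example:
  30 -> 38 -> 37 -> 296 -> -296 -> 296
  17 -> 25 -> 24 -> 192 -> -192 -> 192
  13 -> 21 -> 20 -> 160 -> -160 -> 160
  -12 -> -4 -> -5 -> -40 -> 40 -> 40
  -42 -> -34 -> -35 -> -280 -> 280 -> 280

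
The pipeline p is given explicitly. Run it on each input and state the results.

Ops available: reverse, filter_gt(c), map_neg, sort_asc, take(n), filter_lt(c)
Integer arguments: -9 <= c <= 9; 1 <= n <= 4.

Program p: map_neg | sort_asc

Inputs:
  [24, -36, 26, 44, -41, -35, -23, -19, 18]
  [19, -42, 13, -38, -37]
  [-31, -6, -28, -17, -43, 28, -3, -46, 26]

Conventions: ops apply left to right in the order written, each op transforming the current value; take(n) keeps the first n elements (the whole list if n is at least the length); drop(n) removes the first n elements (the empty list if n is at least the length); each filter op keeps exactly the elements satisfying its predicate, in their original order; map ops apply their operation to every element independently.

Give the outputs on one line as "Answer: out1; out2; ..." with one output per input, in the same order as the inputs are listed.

[-44, -26, -24, -18, 19, 23, 35, 36, 41]; [-19, -13, 37, 38, 42]; [-28, -26, 3, 6, 17, 28, 31, 43, 46]

Execution, op by op:
  [24, -36, 26, 44, -41, -35, -23, -19, 18] -> [-24, 36, -26, -44, 41, 35, 23, 19, -18] -> [-44, -26, -24, -18, 19, 23, 35, 36, 41]
  [19, -42, 13, -38, -37] -> [-19, 42, -13, 38, 37] -> [-19, -13, 37, 38, 42]
  [-31, -6, -28, -17, -43, 28, -3, -46, 26] -> [31, 6, 28, 17, 43, -28, 3, 46, -26] -> [-28, -26, 3, 6, 17, 28, 31, 43, 46]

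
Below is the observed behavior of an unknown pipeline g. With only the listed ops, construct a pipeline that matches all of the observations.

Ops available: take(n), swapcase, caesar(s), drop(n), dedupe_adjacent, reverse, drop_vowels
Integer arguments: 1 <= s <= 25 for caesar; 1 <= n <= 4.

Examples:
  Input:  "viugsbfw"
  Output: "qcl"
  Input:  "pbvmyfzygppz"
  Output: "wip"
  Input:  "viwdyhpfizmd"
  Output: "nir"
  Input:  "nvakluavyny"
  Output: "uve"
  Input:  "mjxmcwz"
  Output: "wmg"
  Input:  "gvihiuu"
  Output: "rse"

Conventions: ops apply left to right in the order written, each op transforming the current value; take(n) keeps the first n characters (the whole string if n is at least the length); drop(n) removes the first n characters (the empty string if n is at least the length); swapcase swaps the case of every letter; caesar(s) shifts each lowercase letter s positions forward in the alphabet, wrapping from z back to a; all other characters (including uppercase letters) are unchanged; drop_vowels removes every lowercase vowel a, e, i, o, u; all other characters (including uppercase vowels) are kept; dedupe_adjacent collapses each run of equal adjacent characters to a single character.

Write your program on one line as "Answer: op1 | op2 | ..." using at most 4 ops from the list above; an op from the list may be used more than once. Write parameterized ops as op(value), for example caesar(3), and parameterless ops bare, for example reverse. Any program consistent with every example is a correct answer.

drop(3) | caesar(22) | take(3) | caesar(14)

Check, running the answer program on each example:
  "viugsbfw" -> "gsbfw" -> "coxbs" -> "cox" -> "qcl"
  "pbvmyfzygppz" -> "myfzygppz" -> "iubvucllv" -> "iub" -> "wip"
  "viwdyhpfizmd" -> "dyhpfizmd" -> "zudlbeviz" -> "zud" -> "nir"
  "nvakluavyny" -> "kluavyny" -> "ghqwruju" -> "ghq" -> "uve"
  "mjxmcwz" -> "mcwz" -> "iysv" -> "iys" -> "wmg"
  "gvihiuu" -> "hiuu" -> "deqq" -> "deq" -> "rse"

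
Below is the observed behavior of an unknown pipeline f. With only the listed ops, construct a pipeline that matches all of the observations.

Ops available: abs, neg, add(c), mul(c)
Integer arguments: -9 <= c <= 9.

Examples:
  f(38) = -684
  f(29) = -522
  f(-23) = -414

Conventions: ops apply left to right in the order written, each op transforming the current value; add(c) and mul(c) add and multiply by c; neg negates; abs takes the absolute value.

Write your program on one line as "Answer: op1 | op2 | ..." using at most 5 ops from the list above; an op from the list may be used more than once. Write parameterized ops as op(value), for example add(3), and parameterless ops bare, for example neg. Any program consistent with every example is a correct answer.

neg | mul(9) | neg | abs | mul(-2)

Check, running the answer program on each example:
  38 -> -38 -> -342 -> 342 -> 342 -> -684
  29 -> -29 -> -261 -> 261 -> 261 -> -522
  -23 -> 23 -> 207 -> -207 -> 207 -> -414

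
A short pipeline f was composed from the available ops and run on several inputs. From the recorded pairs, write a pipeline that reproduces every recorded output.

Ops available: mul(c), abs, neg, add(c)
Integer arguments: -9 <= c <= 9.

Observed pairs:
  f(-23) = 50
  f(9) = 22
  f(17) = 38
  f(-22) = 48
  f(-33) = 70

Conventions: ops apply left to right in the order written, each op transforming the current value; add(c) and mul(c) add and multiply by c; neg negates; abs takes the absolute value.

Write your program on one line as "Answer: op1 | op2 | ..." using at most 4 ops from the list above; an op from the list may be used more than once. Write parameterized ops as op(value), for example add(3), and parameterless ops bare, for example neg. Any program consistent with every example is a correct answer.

neg | abs | add(2) | mul(2)

Check, running the answer program on each example:
  -23 -> 23 -> 23 -> 25 -> 50
  9 -> -9 -> 9 -> 11 -> 22
  17 -> -17 -> 17 -> 19 -> 38
  -22 -> 22 -> 22 -> 24 -> 48
  -33 -> 33 -> 33 -> 35 -> 70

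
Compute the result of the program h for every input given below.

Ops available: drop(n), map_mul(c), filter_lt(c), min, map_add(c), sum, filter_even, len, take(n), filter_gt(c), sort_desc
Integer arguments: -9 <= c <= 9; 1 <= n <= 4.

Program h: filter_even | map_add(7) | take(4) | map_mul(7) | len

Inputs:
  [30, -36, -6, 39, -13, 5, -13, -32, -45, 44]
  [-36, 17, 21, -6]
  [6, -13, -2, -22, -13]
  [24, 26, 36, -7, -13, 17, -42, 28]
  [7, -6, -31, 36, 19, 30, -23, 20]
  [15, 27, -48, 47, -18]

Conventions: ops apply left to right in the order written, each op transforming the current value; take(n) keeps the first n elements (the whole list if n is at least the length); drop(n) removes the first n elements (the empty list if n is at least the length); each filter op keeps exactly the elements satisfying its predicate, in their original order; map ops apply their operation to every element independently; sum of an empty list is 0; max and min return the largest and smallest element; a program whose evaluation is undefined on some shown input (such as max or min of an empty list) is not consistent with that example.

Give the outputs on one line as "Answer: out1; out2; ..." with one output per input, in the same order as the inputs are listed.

Execution, op by op:
  [30, -36, -6, 39, -13, 5, -13, -32, -45, 44] -> [30, -36, -6, -32, 44] -> [37, -29, 1, -25, 51] -> [37, -29, 1, -25] -> [259, -203, 7, -175] -> 4
  [-36, 17, 21, -6] -> [-36, -6] -> [-29, 1] -> [-29, 1] -> [-203, 7] -> 2
  [6, -13, -2, -22, -13] -> [6, -2, -22] -> [13, 5, -15] -> [13, 5, -15] -> [91, 35, -105] -> 3
  [24, 26, 36, -7, -13, 17, -42, 28] -> [24, 26, 36, -42, 28] -> [31, 33, 43, -35, 35] -> [31, 33, 43, -35] -> [217, 231, 301, -245] -> 4
  [7, -6, -31, 36, 19, 30, -23, 20] -> [-6, 36, 30, 20] -> [1, 43, 37, 27] -> [1, 43, 37, 27] -> [7, 301, 259, 189] -> 4
  [15, 27, -48, 47, -18] -> [-48, -18] -> [-41, -11] -> [-41, -11] -> [-287, -77] -> 2

4; 2; 3; 4; 4; 2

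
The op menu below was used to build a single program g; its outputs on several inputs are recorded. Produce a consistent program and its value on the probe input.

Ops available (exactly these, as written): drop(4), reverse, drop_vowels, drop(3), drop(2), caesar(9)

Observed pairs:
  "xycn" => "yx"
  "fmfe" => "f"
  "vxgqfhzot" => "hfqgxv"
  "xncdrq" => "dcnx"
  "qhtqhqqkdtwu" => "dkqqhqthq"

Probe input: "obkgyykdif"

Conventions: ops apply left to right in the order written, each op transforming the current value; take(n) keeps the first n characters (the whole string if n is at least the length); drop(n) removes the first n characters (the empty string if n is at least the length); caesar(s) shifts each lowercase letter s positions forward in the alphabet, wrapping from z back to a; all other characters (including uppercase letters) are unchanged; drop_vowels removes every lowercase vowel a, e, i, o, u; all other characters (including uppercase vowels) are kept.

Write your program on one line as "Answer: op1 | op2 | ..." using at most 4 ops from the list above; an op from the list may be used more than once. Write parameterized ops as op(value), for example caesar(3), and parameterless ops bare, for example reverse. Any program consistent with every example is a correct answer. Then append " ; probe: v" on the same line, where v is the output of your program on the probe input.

reverse | drop_vowels | drop(2) ; probe: "kyygkb"

Check, running the answer program on each example:
  "xycn" -> "ncyx" -> "ncyx" -> "yx"
  "fmfe" -> "efmf" -> "fmf" -> "f"
  "vxgqfhzot" -> "tozhfqgxv" -> "tzhfqgxv" -> "hfqgxv"
  "xncdrq" -> "qrdcnx" -> "qrdcnx" -> "dcnx"
  "qhtqhqqkdtwu" -> "uwtdkqqhqthq" -> "wtdkqqhqthq" -> "dkqqhqthq"
  probe: "obkgyykdif" -> "fidkyygkbo" -> "fdkyygkb" -> "kyygkb"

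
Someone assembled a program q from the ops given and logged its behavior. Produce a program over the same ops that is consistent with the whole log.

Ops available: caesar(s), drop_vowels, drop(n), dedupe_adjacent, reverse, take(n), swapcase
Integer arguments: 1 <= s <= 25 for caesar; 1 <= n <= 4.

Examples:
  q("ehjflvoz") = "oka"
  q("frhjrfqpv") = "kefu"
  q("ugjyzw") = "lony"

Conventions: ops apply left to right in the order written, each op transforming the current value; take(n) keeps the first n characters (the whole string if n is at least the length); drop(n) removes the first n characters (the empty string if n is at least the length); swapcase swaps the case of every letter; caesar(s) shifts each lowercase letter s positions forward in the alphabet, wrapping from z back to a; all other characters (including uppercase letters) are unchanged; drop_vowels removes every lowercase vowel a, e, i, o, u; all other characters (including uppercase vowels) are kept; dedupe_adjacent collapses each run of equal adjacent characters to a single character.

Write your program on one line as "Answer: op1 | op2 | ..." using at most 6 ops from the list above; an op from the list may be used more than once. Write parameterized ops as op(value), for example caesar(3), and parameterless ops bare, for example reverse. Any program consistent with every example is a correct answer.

swapcase | reverse | take(4) | swapcase | drop_vowels | caesar(15)

Check, running the answer program on each example:
  "ehjflvoz" -> "EHJFLVOZ" -> "ZOVLFJHE" -> "ZOVL" -> "zovl" -> "zvl" -> "oka"
  "frhjrfqpv" -> "FRHJRFQPV" -> "VPQFRJHRF" -> "VPQF" -> "vpqf" -> "vpqf" -> "kefu"
  "ugjyzw" -> "UGJYZW" -> "WZYJGU" -> "WZYJ" -> "wzyj" -> "wzyj" -> "lony"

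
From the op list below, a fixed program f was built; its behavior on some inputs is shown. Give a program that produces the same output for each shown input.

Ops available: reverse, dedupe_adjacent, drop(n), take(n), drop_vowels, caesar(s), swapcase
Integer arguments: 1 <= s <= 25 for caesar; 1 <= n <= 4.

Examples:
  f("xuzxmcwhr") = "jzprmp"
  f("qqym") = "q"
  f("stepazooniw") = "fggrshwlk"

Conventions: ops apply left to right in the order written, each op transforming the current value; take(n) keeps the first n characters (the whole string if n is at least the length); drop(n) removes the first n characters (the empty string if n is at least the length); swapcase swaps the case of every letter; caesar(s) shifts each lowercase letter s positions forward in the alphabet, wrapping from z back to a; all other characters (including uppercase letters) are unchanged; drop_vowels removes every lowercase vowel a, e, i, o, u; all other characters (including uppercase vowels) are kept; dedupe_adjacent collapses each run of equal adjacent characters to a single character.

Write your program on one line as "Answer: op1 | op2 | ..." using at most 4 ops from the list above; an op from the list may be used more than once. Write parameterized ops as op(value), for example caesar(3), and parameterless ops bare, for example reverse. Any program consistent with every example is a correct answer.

reverse | caesar(18) | drop_vowels

Check, running the answer program on each example:
  "xuzxmcwhr" -> "rhwcmxzux" -> "jzoueprmp" -> "jzprmp"
  "qqym" -> "myqq" -> "eqii" -> "q"
  "stepazooniw" -> "winoozapets" -> "oafggrshwlk" -> "fggrshwlk"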